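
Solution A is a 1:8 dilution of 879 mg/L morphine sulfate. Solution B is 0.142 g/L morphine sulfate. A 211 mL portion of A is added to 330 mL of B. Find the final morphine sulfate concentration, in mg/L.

129 mg/L

C_A = 879 mg/L / 8 = 110 mg/L.
C_B = 0.142 g/L = 142 mg/L.
C_mix = (C_A·V_A + C_B·V_B)/(V_A + V_B) = (110×211 + 142×330) / 541.0 = 129 mg/L.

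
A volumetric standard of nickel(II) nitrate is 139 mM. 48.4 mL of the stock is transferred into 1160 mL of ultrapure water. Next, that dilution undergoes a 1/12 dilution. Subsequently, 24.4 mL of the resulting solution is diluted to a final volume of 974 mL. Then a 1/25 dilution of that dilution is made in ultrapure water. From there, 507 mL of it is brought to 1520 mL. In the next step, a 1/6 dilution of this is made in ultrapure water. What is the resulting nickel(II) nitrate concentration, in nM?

Overall dilution factor = 24.97 × 12 × 39.92 × 25 × 2.998 × 6 = 5.38 × 10⁶.
139 mM / 5.38 × 10⁶ = 2.58 × 10⁻⁵ mM = 25.8 nM.

25.8 nM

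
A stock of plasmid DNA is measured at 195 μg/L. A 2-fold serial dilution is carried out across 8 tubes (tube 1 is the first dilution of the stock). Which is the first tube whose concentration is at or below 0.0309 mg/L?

tube 3

Tube n has concentration 195 μg/L / 2ⁿ.
Need 2ⁿ ≥ 195 μg/L / 0.0309 mg/L = 6.31, so n ≥ 2.66.
First such tube: n = 3.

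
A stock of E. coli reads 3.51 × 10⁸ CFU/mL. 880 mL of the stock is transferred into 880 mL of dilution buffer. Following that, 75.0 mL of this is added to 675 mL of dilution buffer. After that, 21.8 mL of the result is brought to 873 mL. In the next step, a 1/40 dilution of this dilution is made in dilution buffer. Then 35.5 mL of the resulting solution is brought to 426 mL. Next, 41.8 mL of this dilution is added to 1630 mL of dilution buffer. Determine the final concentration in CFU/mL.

22.8 CFU/mL

Overall dilution factor = 2 × 10 × 40.05 × 40 × 12 × 40.00 = 1.54 × 10⁷.
3.51 × 10⁸ CFU/mL / 1.54 × 10⁷ = 22.8 CFU/mL.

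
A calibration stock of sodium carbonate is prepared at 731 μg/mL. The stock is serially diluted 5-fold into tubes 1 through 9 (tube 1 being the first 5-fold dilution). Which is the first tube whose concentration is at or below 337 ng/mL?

tube 5

Tube n has concentration 731 μg/mL / 5ⁿ.
Need 5ⁿ ≥ 731 μg/mL / 337 ng/mL = 2169, so n ≥ 4.77.
First such tube: n = 5.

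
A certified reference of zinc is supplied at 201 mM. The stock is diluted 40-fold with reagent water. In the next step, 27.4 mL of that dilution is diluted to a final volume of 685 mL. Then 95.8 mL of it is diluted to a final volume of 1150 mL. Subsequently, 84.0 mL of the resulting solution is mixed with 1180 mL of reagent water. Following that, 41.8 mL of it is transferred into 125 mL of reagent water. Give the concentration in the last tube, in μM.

0.279 μM

Overall dilution factor = 40 × 25 × 12.00 × 15.05 × 3.990 = 7.21 × 10⁵.
201 mM / 7.21 × 10⁵ = 2.79 × 10⁻⁴ mM = 0.279 μM.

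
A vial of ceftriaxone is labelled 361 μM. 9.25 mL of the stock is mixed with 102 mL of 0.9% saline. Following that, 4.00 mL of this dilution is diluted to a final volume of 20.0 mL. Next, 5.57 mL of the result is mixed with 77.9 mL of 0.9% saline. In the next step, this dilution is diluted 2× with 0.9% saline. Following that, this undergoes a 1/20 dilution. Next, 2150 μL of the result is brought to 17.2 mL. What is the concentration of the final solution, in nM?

Overall dilution factor = 12.03 × 5 × 14.99 × 2 × 20 × 8 = 2.88 × 10⁵.
361 μM / 2.88 × 10⁵ = 1.25 × 10⁻³ μM = 1.25 nM.

1.25 nM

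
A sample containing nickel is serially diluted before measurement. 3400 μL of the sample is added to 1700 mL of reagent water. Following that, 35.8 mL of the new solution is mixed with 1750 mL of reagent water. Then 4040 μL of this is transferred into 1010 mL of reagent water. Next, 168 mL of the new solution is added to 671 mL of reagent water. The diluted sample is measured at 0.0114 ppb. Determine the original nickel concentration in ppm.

357 ppm

Overall dilution factor = 501 × 49.88 × 251 × 4.994 = 3.13 × 10⁷.
Original = 0.0114 ppb × 3.13 × 10⁷ = 3.57 × 10⁵ ppb = 357 ppm.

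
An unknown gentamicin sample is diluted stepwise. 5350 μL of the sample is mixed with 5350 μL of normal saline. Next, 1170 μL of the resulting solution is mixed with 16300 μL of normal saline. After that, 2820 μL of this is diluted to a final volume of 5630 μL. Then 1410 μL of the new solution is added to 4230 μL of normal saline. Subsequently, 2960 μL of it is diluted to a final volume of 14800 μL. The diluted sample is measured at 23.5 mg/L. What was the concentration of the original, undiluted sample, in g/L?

28.0 g/L

Overall dilution factor = 2 × 14.93 × 1.996 × 4 × 5 = 1192.
Original = 23.5 mg/L × 1192 = 2.80 × 10⁴ mg/L = 28.0 g/L.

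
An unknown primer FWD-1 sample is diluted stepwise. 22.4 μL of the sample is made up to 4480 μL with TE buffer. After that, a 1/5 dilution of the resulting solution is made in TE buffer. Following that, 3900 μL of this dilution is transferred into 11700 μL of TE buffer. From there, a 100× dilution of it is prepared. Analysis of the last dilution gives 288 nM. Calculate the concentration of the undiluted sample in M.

0.115 M

Overall dilution factor = 200 × 5 × 4 × 100 = 4.00 × 10⁵.
Original = 288 nM × 4.00 × 10⁵ = 1.15 × 10⁸ nM = 0.115 M.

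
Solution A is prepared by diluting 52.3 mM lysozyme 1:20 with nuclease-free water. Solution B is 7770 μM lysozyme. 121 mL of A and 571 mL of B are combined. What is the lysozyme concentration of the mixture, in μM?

C_A = 52.3 mM / 20 = 2.62 mM.
C_B = 7770 μM = 7.77 mM.
C_mix = (C_A·V_A + C_B·V_B)/(V_A + V_B) = (2.62×121 + 7.77×571) / 692.0 = 6.87 mM = 6870 μM.

6870 μM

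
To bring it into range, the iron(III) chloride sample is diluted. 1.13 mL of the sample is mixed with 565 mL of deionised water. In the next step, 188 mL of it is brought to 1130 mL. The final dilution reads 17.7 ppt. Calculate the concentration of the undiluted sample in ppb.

53.3 ppb

Overall dilution factor = 501 × 6.011 = 3011.
Original = 17.7 ppt × 3011 = 5.33 × 10⁴ ppt = 53.3 ppb.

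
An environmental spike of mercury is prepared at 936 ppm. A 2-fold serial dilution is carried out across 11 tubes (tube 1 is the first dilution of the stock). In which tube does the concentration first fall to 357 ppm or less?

Tube n has concentration 936 ppm / 2ⁿ.
Need 2ⁿ ≥ 936 ppm / 357 ppm = 2.62, so n ≥ 1.39.
First such tube: n = 2.

tube 2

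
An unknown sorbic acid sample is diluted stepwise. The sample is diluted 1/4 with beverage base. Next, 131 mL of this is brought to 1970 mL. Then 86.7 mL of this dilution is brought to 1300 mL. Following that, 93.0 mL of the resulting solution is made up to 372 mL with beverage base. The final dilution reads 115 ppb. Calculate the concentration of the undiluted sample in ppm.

Overall dilution factor = 4 × 15.04 × 14.99 × 4 = 3608.
Original = 115 ppb × 3608 = 4.15 × 10⁵ ppb = 415 ppm.

415 ppm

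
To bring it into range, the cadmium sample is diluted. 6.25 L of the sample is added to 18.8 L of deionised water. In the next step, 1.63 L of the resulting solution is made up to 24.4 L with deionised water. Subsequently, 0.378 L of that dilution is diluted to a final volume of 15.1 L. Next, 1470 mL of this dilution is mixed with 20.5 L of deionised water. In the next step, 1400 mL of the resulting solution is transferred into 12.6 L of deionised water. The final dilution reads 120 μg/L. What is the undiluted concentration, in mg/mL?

43.0 mg/mL

Overall dilution factor = 4.008 × 14.97 × 39.95 × 14.95 × 10 = 3.58 × 10⁵.
Original = 120 μg/L × 3.58 × 10⁵ = 4.30 × 10⁷ μg/L = 43.0 mg/mL.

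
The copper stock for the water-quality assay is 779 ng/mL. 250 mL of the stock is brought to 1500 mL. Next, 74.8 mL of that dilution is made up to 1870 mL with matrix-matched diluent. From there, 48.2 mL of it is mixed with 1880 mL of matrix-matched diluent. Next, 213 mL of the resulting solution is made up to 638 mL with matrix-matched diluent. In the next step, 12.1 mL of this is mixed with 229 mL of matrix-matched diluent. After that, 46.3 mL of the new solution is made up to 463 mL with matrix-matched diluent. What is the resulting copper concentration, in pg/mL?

Overall dilution factor = 6 × 25 × 40.00 × 2.995 × 19.93 × 10 = 3.58 × 10⁶.
779 ng/mL / 3.58 × 10⁶ = 2.18 × 10⁻⁴ ng/mL = 0.218 pg/mL.

0.218 pg/mL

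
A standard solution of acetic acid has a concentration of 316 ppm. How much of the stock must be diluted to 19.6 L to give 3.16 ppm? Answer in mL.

196 mL

V₁ = C₂V₂/C₁ = 3.16 × 19.6 / 316 = 0.196 L = 196 mL.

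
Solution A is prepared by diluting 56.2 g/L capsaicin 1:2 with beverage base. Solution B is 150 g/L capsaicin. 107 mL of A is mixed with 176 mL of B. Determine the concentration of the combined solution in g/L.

C_A = 56.2 g/L / 2 = 28.1 g/L.
C_mix = (C_A·V_A + C_B·V_B)/(V_A + V_B) = (28.1×107 + 150×176) / 283.0 = 104 g/L.

104 g/L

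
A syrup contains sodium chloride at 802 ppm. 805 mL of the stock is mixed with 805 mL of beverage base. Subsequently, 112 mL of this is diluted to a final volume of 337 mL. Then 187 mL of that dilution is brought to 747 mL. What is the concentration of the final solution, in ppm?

33.4 ppm

Overall dilution factor = 2 × 3.009 × 3.995 = 24.0.
802 ppm / 24.0 = 33.4 ppm.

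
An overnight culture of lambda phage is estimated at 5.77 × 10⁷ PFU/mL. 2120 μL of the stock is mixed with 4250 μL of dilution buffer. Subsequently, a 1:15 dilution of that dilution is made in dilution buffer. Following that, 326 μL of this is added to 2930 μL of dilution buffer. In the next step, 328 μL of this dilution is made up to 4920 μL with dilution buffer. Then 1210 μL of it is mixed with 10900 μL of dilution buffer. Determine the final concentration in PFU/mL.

854 PFU/mL

Overall dilution factor = 3.005 × 15 × 9.988 × 15 × 10.01 = 6.76 × 10⁴.
5.77 × 10⁷ PFU/mL / 6.76 × 10⁴ = 854 PFU/mL.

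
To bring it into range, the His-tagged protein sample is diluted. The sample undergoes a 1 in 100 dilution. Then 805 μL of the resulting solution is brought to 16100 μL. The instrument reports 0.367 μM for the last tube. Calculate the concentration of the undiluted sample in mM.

0.734 mM

Overall dilution factor = 100 × 20 = 2000.
Original = 0.367 μM × 2000 = 734 μM = 0.734 mM.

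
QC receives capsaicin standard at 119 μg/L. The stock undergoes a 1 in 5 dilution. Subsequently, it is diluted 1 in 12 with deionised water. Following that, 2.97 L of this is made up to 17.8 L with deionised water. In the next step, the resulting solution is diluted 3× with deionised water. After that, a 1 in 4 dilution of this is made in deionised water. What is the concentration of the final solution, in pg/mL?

27.6 pg/mL

Overall dilution factor = 5 × 12 × 5.993 × 3 × 4 = 4315.
119 μg/L / 4315 = 0.0276 μg/L = 27.6 pg/mL.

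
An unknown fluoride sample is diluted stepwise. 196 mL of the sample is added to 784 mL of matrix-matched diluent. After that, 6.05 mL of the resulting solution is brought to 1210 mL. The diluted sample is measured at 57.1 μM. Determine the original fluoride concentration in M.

0.0571 M

Overall dilution factor = 5 × 200 = 1000.
Original = 57.1 μM × 1000 = 5.71 × 10⁴ μM = 0.0571 M.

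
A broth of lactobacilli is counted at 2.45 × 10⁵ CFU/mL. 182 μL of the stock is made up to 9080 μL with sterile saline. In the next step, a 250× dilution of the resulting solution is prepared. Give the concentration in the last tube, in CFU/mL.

Overall dilution factor = 49.89 × 250 = 1.25 × 10⁴.
2.45 × 10⁵ CFU/mL / 1.25 × 10⁴ = 19.6 CFU/mL.

19.6 CFU/mL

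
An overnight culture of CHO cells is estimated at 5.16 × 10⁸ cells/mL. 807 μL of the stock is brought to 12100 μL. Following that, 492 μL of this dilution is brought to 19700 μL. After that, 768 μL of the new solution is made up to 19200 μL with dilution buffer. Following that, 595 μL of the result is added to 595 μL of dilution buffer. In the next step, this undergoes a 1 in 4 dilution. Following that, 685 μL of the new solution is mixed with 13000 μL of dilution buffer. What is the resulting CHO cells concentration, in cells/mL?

Overall dilution factor = 14.99 × 40.04 × 25 × 2 × 4 × 19.98 = 2.40 × 10⁶.
5.16 × 10⁸ cells/mL / 2.40 × 10⁶ = 215 cells/mL.

215 cells/mL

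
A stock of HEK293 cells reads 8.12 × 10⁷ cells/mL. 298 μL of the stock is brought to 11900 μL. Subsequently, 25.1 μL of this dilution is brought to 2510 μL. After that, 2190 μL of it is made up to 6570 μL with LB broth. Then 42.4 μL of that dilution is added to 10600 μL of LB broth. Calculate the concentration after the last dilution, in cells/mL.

27.0 cells/mL

Overall dilution factor = 39.93 × 100 × 3 × 251 = 3.01 × 10⁶.
8.12 × 10⁷ cells/mL / 3.01 × 10⁶ = 27.0 cells/mL.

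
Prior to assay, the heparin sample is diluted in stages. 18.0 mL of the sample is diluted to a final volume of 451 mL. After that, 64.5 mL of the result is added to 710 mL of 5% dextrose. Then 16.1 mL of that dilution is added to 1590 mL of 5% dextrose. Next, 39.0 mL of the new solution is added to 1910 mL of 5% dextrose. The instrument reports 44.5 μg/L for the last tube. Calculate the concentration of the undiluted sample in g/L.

Overall dilution factor = 25.06 × 12.01 × 99.76 × 49.97 = 1.50 × 10⁶.
Original = 44.5 μg/L × 1.50 × 10⁶ = 6.67 × 10⁷ μg/L = 66.7 g/L.

66.7 g/L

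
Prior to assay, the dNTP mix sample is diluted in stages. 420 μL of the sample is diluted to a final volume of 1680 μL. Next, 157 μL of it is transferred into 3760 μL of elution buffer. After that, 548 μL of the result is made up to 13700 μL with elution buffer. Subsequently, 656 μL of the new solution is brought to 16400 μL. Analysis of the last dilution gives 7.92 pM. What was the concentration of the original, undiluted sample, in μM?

0.494 μM

Overall dilution factor = 4 × 24.95 × 25 × 25 = 6.24 × 10⁴.
Original = 7.92 pM × 6.24 × 10⁴ = 4.94 × 10⁵ pM = 0.494 μM.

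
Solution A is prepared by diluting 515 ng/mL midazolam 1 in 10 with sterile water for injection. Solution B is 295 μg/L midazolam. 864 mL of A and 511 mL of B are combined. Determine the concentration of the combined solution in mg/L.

0.142 mg/L

C_A = 515 ng/mL / 10 = 51.5 ng/mL.
C_B = 295 μg/L = 295 ng/mL.
C_mix = (C_A·V_A + C_B·V_B)/(V_A + V_B) = (51.5×864 + 295×511) / 1375 = 142 ng/mL = 0.142 mg/L.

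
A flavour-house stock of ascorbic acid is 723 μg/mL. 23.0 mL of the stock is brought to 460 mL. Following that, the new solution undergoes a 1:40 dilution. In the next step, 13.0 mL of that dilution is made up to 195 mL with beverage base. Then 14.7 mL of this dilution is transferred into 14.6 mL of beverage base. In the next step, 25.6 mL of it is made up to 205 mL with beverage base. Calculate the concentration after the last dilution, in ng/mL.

Overall dilution factor = 20 × 40 × 15 × 1.993 × 8.008 = 1.92 × 10⁵.
723 μg/mL / 1.92 × 10⁵ = 3.77 × 10⁻³ μg/mL = 3.77 ng/mL.

3.77 ng/mL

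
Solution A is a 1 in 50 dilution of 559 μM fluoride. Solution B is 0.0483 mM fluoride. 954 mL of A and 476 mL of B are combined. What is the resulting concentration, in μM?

23.5 μM

C_A = 559 μM / 50 = 11.2 μM.
C_B = 0.0483 mM = 48.3 μM.
C_mix = (C_A·V_A + C_B·V_B)/(V_A + V_B) = (11.2×954 + 48.3×476) / 1430 = 23.5 μM.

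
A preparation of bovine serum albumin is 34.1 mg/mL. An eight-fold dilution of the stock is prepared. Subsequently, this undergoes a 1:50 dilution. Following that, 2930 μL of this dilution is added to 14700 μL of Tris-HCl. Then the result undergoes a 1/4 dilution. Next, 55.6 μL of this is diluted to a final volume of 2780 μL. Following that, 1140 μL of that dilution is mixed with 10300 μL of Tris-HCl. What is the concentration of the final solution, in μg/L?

Overall dilution factor = 8 × 50 × 6.017 × 4 × 50 × 10.04 = 4.83 × 10⁶.
34.1 mg/mL / 4.83 × 10⁶ = 7.06 × 10⁻⁶ mg/mL = 7.06 μg/L.

7.06 μg/L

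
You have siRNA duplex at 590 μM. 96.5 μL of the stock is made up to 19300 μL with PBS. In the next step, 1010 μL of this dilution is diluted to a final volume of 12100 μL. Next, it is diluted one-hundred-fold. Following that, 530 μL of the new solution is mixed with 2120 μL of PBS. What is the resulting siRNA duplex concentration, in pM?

492 pM

Overall dilution factor = 200 × 11.98 × 100 × 5 = 1.20 × 10⁶.
590 μM / 1.20 × 10⁶ = 4.92 × 10⁻⁴ μM = 492 pM.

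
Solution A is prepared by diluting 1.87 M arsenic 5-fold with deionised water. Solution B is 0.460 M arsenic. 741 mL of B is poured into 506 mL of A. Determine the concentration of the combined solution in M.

0.425 M

C_A = 1.87 M / 5 = 0.374 M.
C_mix = (C_A·V_A + C_B·V_B)/(V_A + V_B) = (0.374×506 + 0.460×741) / 1247 = 0.425 M.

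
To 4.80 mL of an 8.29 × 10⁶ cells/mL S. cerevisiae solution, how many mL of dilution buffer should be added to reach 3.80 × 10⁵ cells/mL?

99.9 mL

V₂ = C₁V₁/C₂ = 8.29 × 10⁶ × 4.80 / 3.80 × 10⁵ = 105 mL.
Diluent to add = V₂ − V₁ = 105 − 4.80 = 99.9 mL.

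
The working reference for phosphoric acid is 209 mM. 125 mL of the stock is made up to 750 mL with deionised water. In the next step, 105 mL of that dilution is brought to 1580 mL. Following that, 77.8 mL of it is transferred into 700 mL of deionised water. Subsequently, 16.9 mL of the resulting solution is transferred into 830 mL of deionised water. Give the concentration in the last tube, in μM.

4.62 μM

Overall dilution factor = 6 × 15.05 × 9.997 × 50.11 = 4.52 × 10⁴.
209 mM / 4.52 × 10⁴ = 4.62 × 10⁻³ mM = 4.62 μM.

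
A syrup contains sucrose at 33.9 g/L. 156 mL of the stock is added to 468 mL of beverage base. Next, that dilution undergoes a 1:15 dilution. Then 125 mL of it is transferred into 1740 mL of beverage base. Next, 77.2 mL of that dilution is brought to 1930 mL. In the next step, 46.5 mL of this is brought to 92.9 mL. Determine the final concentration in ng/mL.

758 ng/mL

Overall dilution factor = 4 × 15 × 14.92 × 25 × 1.998 = 4.47 × 10⁴.
33.9 g/L / 4.47 × 10⁴ = 7.58 × 10⁻⁴ g/L = 758 ng/mL.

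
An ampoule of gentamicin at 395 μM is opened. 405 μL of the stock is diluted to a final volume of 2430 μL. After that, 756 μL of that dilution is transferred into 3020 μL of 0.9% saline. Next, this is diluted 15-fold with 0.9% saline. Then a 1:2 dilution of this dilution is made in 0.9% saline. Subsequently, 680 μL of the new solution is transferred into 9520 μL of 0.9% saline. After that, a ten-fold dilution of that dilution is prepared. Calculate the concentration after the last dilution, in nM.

2.93 nM

Overall dilution factor = 6 × 4.995 × 15 × 2 × 15 × 10 = 1.35 × 10⁵.
395 μM / 1.35 × 10⁵ = 2.93 × 10⁻³ μM = 2.93 nM.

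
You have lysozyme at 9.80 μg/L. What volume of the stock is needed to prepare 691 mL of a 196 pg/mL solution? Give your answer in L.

196 pg/mL = 0.196 μg/L.
V₁ = C₂V₂/C₁ = 0.196 × 691 / 9.80 = 13.8 mL = 0.0138 L.

0.0138 L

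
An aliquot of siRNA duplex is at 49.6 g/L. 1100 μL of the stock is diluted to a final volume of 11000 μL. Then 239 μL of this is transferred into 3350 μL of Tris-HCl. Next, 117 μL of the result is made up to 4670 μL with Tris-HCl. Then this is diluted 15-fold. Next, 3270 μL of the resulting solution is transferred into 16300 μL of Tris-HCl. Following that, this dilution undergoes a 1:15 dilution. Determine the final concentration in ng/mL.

6.15 ng/mL

Overall dilution factor = 10 × 15.02 × 39.91 × 15 × 5.985 × 15 = 8.07 × 10⁶.
49.6 g/L / 8.07 × 10⁶ = 6.15 × 10⁻⁶ g/L = 6.15 ng/mL.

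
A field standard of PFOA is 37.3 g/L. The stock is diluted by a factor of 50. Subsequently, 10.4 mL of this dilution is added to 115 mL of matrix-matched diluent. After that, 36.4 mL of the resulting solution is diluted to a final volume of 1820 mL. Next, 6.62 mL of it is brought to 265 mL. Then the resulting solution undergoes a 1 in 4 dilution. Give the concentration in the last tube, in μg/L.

Overall dilution factor = 50 × 12.06 × 50 × 40.03 × 4 = 4.83 × 10⁶.
37.3 g/L / 4.83 × 10⁶ = 7.73 × 10⁻⁶ g/L = 7.73 μg/L.

7.73 μg/L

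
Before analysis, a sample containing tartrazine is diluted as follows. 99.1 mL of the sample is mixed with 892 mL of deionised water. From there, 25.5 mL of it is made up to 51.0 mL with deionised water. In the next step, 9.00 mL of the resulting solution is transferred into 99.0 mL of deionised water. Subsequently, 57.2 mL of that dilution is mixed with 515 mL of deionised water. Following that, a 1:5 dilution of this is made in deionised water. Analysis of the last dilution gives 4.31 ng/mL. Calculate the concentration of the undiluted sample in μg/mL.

Overall dilution factor = 10.00 × 2 × 12 × 10.00 × 5 = 1.20 × 10⁴.
Original = 4.31 ng/mL × 1.20 × 10⁴ = 5.17 × 10⁴ ng/mL = 51.7 μg/mL.

51.7 μg/mL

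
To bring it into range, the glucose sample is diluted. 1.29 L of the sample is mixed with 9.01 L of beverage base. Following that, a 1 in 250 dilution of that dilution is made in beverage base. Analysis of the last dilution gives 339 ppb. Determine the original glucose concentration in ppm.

677 ppm

Overall dilution factor = 7.984 × 250 = 1996.
Original = 339 ppb × 1996 = 6.77 × 10⁵ ppb = 677 ppm.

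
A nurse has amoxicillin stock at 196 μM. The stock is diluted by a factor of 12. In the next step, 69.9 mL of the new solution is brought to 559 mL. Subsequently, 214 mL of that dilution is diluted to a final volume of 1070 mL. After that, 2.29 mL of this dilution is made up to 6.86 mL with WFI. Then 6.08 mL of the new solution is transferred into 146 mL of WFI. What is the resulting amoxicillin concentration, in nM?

5.45 nM

Overall dilution factor = 12 × 7.997 × 5 × 2.996 × 25.01 = 3.60 × 10⁴.
196 μM / 3.60 × 10⁴ = 5.45 × 10⁻³ μM = 5.45 nM.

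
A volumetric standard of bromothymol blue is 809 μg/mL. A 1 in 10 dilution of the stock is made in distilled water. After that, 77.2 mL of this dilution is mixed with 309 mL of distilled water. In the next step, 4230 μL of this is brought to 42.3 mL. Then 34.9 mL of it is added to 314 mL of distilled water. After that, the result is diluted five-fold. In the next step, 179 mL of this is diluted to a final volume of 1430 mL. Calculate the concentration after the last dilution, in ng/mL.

Overall dilution factor = 10 × 5.003 × 10 × 9.997 × 5 × 7.989 = 2.00 × 10⁵.
809 μg/mL / 2.00 × 10⁵ = 4.05 × 10⁻³ μg/mL = 4.05 ng/mL.

4.05 ng/mL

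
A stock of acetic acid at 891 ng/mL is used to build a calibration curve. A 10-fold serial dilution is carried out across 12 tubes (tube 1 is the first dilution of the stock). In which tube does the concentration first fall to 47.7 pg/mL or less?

tube 5

Tube n has concentration 891 ng/mL / 10ⁿ.
Need 10ⁿ ≥ 891 ng/mL / 47.7 pg/mL = 1.87 × 10⁴, so n ≥ 4.27.
First such tube: n = 5.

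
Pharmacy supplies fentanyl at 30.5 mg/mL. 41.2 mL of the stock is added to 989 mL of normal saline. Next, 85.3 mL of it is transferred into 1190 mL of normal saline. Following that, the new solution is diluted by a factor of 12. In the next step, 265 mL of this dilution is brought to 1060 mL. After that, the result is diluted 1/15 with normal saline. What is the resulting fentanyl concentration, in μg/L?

Overall dilution factor = 25.00 × 14.95 × 12 × 4 × 15 = 2.69 × 10⁵.
30.5 mg/mL / 2.69 × 10⁵ = 1.13 × 10⁻⁴ mg/mL = 113 μg/L.

113 μg/L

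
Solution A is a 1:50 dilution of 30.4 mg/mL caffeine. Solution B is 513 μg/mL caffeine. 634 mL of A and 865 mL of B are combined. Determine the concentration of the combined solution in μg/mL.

553 μg/mL

C_A = 30.4 mg/mL / 50 = 0.608 mg/mL.
C_B = 513 μg/mL = 0.513 mg/mL.
C_mix = (C_A·V_A + C_B·V_B)/(V_A + V_B) = (0.608×634 + 0.513×865) / 1499 = 0.553 mg/mL = 553 μg/mL.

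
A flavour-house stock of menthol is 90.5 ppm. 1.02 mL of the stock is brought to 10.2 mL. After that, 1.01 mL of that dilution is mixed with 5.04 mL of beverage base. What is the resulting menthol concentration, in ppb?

1510 ppb

Overall dilution factor = 10 × 5.990 = 59.9.
90.5 ppm / 59.9 = 1.51 ppm = 1510 ppb.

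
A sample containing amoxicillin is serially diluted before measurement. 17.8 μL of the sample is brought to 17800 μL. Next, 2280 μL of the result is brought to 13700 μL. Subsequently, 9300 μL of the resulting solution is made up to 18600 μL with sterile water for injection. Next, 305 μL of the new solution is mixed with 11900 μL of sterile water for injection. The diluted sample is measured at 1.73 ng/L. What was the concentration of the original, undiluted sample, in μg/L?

Overall dilution factor = 1000 × 6.009 × 2 × 40.02 = 4.81 × 10⁵.
Original = 1.73 ng/L × 4.81 × 10⁵ = 8.32 × 10⁵ ng/L = 832 μg/L.

832 μg/L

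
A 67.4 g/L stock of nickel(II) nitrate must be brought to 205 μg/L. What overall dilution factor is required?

3.29 × 10⁵

Factor = C₀/C_target = 67.4 g/L / 205 μg/L = 3.29 × 10⁵.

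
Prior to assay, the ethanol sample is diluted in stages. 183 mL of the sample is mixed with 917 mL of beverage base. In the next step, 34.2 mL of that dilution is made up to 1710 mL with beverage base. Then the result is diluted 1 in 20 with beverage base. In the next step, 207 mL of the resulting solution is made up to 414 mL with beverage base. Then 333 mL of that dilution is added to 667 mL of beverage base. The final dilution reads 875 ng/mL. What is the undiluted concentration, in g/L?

Overall dilution factor = 6.011 × 50 × 20 × 2 × 3.003 = 3.61 × 10⁴.
Original = 875 ng/mL × 3.61 × 10⁴ = 3.16 × 10⁷ ng/mL = 31.6 g/L.

31.6 g/L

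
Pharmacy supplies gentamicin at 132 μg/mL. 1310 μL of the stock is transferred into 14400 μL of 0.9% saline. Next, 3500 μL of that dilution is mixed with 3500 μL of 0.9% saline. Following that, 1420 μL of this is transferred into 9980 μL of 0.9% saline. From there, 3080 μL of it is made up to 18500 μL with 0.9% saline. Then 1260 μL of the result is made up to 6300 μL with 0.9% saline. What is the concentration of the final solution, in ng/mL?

22.8 ng/mL

Overall dilution factor = 11.99 × 2 × 8.028 × 6.006 × 5 = 5783.
132 μg/mL / 5783 = 0.0228 μg/mL = 22.8 ng/mL.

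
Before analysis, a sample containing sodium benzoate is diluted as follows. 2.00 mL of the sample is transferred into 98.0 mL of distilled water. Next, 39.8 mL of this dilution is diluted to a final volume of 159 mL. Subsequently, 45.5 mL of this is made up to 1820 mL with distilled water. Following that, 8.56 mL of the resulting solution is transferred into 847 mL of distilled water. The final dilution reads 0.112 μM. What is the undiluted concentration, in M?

0.0894 M

Overall dilution factor = 50 × 3.995 × 40 × 99.95 = 7.99 × 10⁵.
Original = 0.112 μM × 7.99 × 10⁵ = 8.94 × 10⁴ μM = 0.0894 M.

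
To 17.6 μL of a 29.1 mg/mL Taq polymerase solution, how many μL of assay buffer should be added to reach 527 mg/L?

527 mg/L = 0.527 mg/mL.
V₂ = C₁V₁/C₂ = 29.1 × 17.6 / 0.527 = 972 μL.
Diluent to add = V₂ − V₁ = 972 − 17.6 = 954 μL.

954 μL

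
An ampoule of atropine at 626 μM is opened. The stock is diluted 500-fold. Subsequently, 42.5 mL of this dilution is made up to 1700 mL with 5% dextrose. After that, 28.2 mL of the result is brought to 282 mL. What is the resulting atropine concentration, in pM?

Overall dilution factor = 500 × 40 × 10 = 2.00 × 10⁵.
626 μM / 2.00 × 10⁵ = 3.13 × 10⁻³ μM = 3130 pM.

3130 pM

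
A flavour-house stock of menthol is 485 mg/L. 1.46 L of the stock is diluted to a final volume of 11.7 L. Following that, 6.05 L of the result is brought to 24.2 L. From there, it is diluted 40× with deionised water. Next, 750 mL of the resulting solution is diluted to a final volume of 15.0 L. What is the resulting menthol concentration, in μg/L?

Overall dilution factor = 8.014 × 4 × 40 × 20 = 2.56 × 10⁴.
485 mg/L / 2.56 × 10⁴ = 0.0189 mg/L = 18.9 μg/L.

18.9 μg/L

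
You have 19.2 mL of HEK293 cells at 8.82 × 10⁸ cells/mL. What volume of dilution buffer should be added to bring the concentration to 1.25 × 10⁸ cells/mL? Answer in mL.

V₂ = C₁V₁/C₂ = 8.82 × 10⁸ × 19.2 / 1.25 × 10⁸ = 135 mL.
Diluent to add = V₂ − V₁ = 135 − 19.2 = 116 mL.

116 mL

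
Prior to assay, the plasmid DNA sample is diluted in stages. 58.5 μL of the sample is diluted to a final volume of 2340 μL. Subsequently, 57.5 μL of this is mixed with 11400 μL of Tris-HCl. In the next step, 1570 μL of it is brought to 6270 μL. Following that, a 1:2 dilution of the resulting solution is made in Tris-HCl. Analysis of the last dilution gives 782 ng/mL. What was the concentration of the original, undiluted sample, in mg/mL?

49.8 mg/mL

Overall dilution factor = 40 × 199.3 × 3.994 × 2 = 6.37 × 10⁴.
Original = 782 ng/mL × 6.37 × 10⁴ = 4.98 × 10⁷ ng/mL = 49.8 mg/mL.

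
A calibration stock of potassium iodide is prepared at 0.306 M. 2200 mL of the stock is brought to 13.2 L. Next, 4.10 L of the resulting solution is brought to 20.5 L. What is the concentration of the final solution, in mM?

Overall dilution factor = 6 × 5 = 30.0.
0.306 M / 30.0 = 0.0102 M = 10.2 mM.

10.2 mM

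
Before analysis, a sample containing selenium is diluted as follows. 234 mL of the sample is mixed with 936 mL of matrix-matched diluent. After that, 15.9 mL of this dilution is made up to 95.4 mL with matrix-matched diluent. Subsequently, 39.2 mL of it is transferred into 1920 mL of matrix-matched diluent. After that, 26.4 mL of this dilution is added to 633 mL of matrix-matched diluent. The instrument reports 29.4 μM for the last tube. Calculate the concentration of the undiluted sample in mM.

Overall dilution factor = 5 × 6 × 49.98 × 24.98 = 3.75 × 10⁴.
Original = 29.4 μM × 3.75 × 10⁴ = 1.10 × 10⁶ μM = 1100 mM.

1100 mM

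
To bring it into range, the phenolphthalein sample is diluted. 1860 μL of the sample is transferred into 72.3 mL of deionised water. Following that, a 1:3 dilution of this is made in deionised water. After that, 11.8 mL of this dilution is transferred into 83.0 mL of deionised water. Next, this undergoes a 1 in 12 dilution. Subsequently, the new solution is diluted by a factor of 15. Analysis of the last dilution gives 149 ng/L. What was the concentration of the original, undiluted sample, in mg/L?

Overall dilution factor = 39.87 × 3 × 8.034 × 12 × 15 = 1.73 × 10⁵.
Original = 149 ng/L × 1.73 × 10⁵ = 2.58 × 10⁷ ng/L = 25.8 mg/L.

25.8 mg/L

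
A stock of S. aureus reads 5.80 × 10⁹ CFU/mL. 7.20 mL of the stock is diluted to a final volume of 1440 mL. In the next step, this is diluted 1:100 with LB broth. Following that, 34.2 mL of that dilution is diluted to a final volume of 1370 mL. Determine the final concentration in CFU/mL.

Overall dilution factor = 200 × 100 × 40.06 = 8.01 × 10⁵.
5.80 × 10⁹ CFU/mL / 8.01 × 10⁵ = 7240 CFU/mL.

7240 CFU/mL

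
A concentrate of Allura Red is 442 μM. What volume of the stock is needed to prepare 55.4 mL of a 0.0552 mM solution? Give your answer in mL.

6.92 mL

0.0552 mM = 55.2 μM.
V₁ = C₂V₂/C₁ = 55.2 × 55.4 / 442 = 6.92 mL.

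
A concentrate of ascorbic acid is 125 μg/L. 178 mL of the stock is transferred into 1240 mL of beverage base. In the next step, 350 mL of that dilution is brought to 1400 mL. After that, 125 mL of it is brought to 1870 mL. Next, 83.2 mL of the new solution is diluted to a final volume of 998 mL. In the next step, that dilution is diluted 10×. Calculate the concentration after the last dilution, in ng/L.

2.19 ng/L

Overall dilution factor = 7.966 × 4 × 14.96 × 12.00 × 10 = 5.72 × 10⁴.
125 μg/L / 5.72 × 10⁴ = 2.19 × 10⁻³ μg/L = 2.19 ng/L.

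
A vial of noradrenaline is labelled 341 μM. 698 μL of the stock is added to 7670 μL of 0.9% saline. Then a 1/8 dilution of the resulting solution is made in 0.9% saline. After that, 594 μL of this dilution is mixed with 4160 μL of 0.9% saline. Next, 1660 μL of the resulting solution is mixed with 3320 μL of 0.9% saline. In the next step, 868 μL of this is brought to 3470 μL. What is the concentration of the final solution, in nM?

37.0 nM

Overall dilution factor = 11.99 × 8 × 8.003 × 3 × 3.998 = 9206.
341 μM / 9206 = 0.0370 μM = 37.0 nM.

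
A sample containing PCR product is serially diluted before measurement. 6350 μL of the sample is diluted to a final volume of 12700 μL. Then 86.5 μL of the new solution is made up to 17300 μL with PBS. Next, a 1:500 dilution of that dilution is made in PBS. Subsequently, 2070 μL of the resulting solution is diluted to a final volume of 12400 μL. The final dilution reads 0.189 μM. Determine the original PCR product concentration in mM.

226 mM

Overall dilution factor = 2 × 200 × 500 × 5.990 = 1.20 × 10⁶.
Original = 0.189 μM × 1.20 × 10⁶ = 2.26 × 10⁵ μM = 226 mM.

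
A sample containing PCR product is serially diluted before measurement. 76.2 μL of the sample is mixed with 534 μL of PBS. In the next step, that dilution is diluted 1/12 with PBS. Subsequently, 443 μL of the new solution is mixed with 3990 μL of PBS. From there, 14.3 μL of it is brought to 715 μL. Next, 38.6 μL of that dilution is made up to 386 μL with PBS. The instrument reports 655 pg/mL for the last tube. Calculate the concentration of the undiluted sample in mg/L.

315 mg/L

Overall dilution factor = 8.008 × 12 × 10.01 × 50 × 10 = 4.81 × 10⁵.
Original = 655 pg/mL × 4.81 × 10⁵ = 3.15 × 10⁸ pg/mL = 315 mg/L.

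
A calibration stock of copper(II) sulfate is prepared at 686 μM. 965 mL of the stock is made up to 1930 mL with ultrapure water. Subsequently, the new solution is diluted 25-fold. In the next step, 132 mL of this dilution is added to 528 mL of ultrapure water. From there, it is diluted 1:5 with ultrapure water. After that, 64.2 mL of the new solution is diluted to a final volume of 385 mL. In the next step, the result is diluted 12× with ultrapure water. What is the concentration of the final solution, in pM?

7630 pM

Overall dilution factor = 2 × 25 × 5 × 5 × 5.997 × 12 = 9.00 × 10⁴.
686 μM / 9.00 × 10⁴ = 7.63 × 10⁻³ μM = 7630 pM.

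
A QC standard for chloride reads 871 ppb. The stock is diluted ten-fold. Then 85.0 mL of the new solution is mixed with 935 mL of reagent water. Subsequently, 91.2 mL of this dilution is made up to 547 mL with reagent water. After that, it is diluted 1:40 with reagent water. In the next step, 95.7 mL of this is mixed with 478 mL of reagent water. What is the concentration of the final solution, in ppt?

5.05 ppt

Overall dilution factor = 10 × 12 × 5.998 × 40 × 5.995 = 1.73 × 10⁵.
871 ppb / 1.73 × 10⁵ = 5.05 × 10⁻³ ppb = 5.05 ppt.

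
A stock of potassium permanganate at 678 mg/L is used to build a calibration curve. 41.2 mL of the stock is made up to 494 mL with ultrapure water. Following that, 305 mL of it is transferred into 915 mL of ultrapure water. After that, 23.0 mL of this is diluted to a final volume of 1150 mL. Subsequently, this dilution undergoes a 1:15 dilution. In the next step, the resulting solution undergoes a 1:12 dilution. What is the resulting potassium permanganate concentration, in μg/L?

Overall dilution factor = 11.99 × 4 × 50 × 15 × 12 = 4.32 × 10⁵.
678 mg/L / 4.32 × 10⁵ = 1.57 × 10⁻³ mg/L = 1.57 μg/L.

1.57 μg/L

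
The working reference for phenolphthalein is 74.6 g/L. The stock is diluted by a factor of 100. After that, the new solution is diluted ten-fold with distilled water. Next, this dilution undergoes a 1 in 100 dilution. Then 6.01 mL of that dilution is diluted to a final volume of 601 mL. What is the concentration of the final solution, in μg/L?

Overall dilution factor = 100 × 10 × 100 × 100 = 1.00 × 10⁷.
74.6 g/L / 1.00 × 10⁷ = 7.46 × 10⁻⁶ g/L = 7.46 μg/L.

7.46 μg/L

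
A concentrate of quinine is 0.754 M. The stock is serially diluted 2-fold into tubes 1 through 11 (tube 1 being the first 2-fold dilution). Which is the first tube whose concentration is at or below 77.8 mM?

Tube n has concentration 0.754 M / 2ⁿ.
Need 2ⁿ ≥ 0.754 M / 77.8 mM = 9.69, so n ≥ 3.28.
First such tube: n = 4.

tube 4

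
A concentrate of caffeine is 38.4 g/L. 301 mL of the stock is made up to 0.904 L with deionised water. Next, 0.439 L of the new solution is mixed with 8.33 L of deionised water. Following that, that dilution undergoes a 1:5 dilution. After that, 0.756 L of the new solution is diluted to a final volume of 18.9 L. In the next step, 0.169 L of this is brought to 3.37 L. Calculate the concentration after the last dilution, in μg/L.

257 μg/L

Overall dilution factor = 3.003 × 19.97 × 5 × 25 × 19.94 = 1.50 × 10⁵.
38.4 g/L / 1.50 × 10⁵ = 2.57 × 10⁻⁴ g/L = 257 μg/L.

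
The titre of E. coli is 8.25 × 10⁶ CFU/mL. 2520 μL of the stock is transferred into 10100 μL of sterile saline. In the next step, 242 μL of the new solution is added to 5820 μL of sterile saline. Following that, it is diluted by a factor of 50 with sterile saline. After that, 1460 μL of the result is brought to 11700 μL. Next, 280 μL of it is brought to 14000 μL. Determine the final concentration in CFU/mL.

Overall dilution factor = 5.008 × 25.05 × 50 × 8.014 × 50 = 2.51 × 10⁶.
8.25 × 10⁶ CFU/mL / 2.51 × 10⁶ = 3.28 CFU/mL.

3.28 CFU/mL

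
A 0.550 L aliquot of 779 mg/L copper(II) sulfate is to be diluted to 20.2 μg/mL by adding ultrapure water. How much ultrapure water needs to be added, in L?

20.2 μg/mL = 20.2 mg/L.
V₂ = C₁V₁/C₂ = 779 × 0.550 / 20.2 = 21.2 L.
Diluent to add = V₂ − V₁ = 21.2 − 0.550 = 20.7 L.

20.7 L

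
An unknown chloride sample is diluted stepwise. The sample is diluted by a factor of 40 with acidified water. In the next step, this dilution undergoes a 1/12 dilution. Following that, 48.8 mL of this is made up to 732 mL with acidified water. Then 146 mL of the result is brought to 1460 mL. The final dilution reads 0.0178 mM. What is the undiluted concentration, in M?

Overall dilution factor = 40 × 12 × 15 × 10 = 7.20 × 10⁴.
Original = 0.0178 mM × 7.20 × 10⁴ = 1282 mM = 1.28 M.

1.28 M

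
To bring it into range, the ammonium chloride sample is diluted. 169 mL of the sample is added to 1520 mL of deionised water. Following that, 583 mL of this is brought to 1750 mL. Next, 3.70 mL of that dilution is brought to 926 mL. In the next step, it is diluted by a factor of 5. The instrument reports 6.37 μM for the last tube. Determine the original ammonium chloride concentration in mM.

Overall dilution factor = 9.994 × 3.002 × 250.3 × 5 = 3.75 × 10⁴.
Original = 6.37 μM × 3.75 × 10⁴ = 2.39 × 10⁵ μM = 239 mM.

239 mM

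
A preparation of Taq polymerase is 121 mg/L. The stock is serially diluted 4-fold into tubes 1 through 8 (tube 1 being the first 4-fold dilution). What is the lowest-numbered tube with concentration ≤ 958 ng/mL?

tube 4

Tube n has concentration 121 mg/L / 4ⁿ.
Need 4ⁿ ≥ 121 mg/L / 958 ng/mL = 126, so n ≥ 3.49.
First such tube: n = 4.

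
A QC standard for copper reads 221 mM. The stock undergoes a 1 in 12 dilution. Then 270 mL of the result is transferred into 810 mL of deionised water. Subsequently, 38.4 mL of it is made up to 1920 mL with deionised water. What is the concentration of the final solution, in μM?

92.1 μM

Overall dilution factor = 12 × 4 × 50 = 2400.
221 mM / 2400 = 0.0921 mM = 92.1 μM.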